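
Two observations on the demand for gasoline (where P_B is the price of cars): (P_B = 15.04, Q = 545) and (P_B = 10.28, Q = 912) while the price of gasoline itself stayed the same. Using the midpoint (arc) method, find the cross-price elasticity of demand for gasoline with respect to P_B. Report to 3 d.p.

-1.340

ΔQ_A = 912 − 545 = 367; ΔP_B = 10.28 − 15.04 = -4.76.
Midpoints: Q̄_A = 728.5, P̄_B = 12.66.
ε = (ΔQ_A/Q̄_A)/(ΔP_B/P̄_B) = (367/728.5)/(-4.76/12.66) ≈ -1.340.
ε < 0: gasoline and cars are complements.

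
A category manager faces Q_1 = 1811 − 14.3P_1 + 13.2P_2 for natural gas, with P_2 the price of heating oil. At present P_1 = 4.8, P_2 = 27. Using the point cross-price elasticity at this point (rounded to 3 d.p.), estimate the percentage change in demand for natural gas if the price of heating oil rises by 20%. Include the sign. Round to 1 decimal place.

At P_1 = 4.8, P_2 = 27: Q_1 = 2098.76.
∂Q_1/∂P_2 = 13.2.
ε = (∂Q_1/∂P_2)(P_2/Q_1) = 13.2000 × 27/2098.76 ≈ 0.170.
%ΔQ_1 ≈ ε × %ΔP_2 = 0.170 × (20%) = 3.4%.

3.4%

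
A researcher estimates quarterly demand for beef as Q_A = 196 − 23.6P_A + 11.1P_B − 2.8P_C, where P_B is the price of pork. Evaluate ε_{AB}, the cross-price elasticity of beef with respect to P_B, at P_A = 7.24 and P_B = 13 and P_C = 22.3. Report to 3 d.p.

At P_A = 7.24 and P_B = 13 and P_C = 22.3: Q_A = 106.996.
∂Q_A/∂P_B = 11.1.
ε = (∂Q_A/∂P_B)(P_B/Q_A) = 11.1 × (13/106.996) ≈ 1.349.
Since ε > 0, beef and pork are substitutes.

1.349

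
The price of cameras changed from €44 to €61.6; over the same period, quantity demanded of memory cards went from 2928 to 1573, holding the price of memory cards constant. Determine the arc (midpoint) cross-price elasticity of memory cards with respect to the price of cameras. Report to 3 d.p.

-1.806

ΔQ_A = 1573 − 2928 = -1355; ΔP_B = 61.6 − 44 = 17.6.
Midpoints: Q̄_A = 2250.5, P̄_B = 52.80.
ε = (ΔQ_A/Q̄_A)/(ΔP_B/P̄_B) = (-1355/2250.5)/(17.6/52.80) ≈ -1.806.
ε < 0: memory cards and cameras are complements.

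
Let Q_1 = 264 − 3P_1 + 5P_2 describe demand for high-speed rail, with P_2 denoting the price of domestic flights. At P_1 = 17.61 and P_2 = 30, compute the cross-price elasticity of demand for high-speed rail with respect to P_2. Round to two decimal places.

0.42

At P_1 = 17.61 and P_2 = 30: Q_1 = 361.17.
∂Q_1/∂P_2 = 5.
ε = (∂Q_1/∂P_2)(P_2/Q_1) = 5 × (30/361.17) ≈ 0.42.
Since ε > 0, high-speed rail and domestic flights are substitutes.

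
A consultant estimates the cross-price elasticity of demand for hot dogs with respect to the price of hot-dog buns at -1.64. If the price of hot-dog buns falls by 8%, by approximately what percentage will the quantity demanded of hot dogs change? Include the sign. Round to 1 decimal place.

%ΔQ ≈ ε × %ΔP of hot-dog buns = -1.64 × (-8%) = 13.1%.
Demand for hot dogs rises by about 13.1%.

13.1%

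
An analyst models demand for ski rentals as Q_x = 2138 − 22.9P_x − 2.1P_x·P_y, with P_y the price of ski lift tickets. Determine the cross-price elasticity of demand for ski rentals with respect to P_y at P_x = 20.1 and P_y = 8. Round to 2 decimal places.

At P_x = 20.1 and P_y = 8: Q_x = 1340.03.
∂Q_x/∂P_y = -2.1P_x = -2.1(20.1) = -42.2100.
ε = (∂Q_x/∂P_y)(P_y/Q_x) = -42.2100 × (8/1340.03) ≈ -0.25.

-0.25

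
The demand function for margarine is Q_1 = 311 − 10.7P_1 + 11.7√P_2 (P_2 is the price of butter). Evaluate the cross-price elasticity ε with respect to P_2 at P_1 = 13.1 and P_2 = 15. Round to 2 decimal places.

At P_1 = 13.1 and P_2 = 15: Q_1 = 216.144.
∂Q_1/∂P_2 = 11.7/(2√P_2) = 11.7/(2√15) = 1.5105.
ε = (∂Q_1/∂P_2)(P_2/Q_1) = 1.5105 × (15/216.144) ≈ 0.10.
ε > 0: substitutes.

0.10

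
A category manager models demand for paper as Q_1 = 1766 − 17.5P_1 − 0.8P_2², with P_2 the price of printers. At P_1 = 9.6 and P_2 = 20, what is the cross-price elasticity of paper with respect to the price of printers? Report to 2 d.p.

-0.50

At P_1 = 9.6 and P_2 = 20: Q_1 = 1278.
∂Q_1/∂P_2 = -1.6P_2 = -1.6(20) = -32.0000.
ε = (∂Q_1/∂P_2)(P_2/Q_1) = -32.0000 × (20/1278) ≈ -0.50.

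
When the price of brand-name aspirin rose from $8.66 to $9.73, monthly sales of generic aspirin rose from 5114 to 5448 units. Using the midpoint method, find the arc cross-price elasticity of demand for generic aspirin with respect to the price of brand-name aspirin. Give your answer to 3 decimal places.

ΔQ_A = 5448 − 5114 = 334; ΔP_B = 9.73 − 8.66 = 1.07.
Midpoints: Q̄_A = 5281.0, P̄_B = 9.20.
ε = (ΔQ_A/Q̄_A)/(ΔP_B/P̄_B) = (334/5281.0)/(1.07/9.20) ≈ 0.543.

0.543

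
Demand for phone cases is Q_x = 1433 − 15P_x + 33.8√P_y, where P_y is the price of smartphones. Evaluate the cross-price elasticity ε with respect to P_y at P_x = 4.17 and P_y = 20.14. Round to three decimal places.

0.050

At P_x = 4.17 and P_y = 20.14: Q_x = 1522.136.
∂Q_x/∂P_y = 33.8/(2√P_y) = 33.8/(2√20.14) = 3.7658.
ε = (∂Q_x/∂P_y)(P_y/Q_x) = 3.7658 × (20.14/1522.136) ≈ 0.050.
ε > 0: substitutes.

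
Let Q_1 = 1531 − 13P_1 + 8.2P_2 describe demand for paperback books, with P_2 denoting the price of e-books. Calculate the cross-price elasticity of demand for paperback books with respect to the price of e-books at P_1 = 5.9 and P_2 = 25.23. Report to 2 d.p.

At P_1 = 5.9 and P_2 = 25.23: Q_1 = 1661.186.
∂Q_1/∂P_2 = 8.2.
ε = (∂Q_1/∂P_2)(P_2/Q_1) = 8.2 × (25.23/1661.186) ≈ 0.12.

0.12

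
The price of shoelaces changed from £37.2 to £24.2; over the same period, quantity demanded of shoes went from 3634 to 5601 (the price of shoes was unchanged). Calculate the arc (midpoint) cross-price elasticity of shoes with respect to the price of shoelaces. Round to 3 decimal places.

-1.006

ΔQ_A = 5601 − 3634 = 1967; ΔP_B = 24.2 − 37.2 = -13.
Midpoints: Q̄_A = 4617.5, P̄_B = 30.70.
ε = (ΔQ_A/Q̄_A)/(ΔP_B/P̄_B) = (1967/4617.5)/(-13/30.70) ≈ -1.006.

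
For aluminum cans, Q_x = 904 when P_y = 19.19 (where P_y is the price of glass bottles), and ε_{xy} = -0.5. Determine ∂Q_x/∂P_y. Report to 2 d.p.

-23.55

ε = (∂Q_x/∂P_y)·(P_y/Q_x) ⇒ ∂Q_x/∂P_y = ε·Q_x/P_y = -0.5 × 904/19.19 ≈ -23.55.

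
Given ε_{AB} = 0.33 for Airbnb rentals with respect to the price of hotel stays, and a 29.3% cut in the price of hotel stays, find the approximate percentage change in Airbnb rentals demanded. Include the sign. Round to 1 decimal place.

%ΔQ ≈ ε × %ΔP of hotel stays = 0.33 × (-29.3%) = -9.7%.
Demand for Airbnb rentals falls by about 9.7%.

-9.7%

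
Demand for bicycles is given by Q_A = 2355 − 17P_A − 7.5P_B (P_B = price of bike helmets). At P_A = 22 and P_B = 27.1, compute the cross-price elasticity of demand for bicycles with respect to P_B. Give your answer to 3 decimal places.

-0.114

At P_A = 22 and P_B = 27.1: Q_A = 1777.75.
∂Q_A/∂P_B = -7.5.
ε = (∂Q_A/∂P_B)(P_B/Q_A) = -7.5 × (27.1/1777.75) ≈ -0.114.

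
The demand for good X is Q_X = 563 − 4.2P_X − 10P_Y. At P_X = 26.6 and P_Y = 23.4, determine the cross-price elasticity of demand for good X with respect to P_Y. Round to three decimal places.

At P_X = 26.6 and P_Y = 23.4: Q_X = 217.28.
∂Q_X/∂P_Y = -10.
ε = (∂Q_X/∂P_Y)(P_Y/Q_X) = -10 × (23.4/217.28) ≈ -1.077.
Since ε < 0, good X and good Y are complements.

-1.077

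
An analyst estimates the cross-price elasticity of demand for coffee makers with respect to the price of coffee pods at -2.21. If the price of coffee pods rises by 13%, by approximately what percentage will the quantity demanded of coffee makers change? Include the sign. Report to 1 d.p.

%ΔQ ≈ ε × %ΔP of coffee pods = -2.21 × (13%) = -28.7%.
Demand for coffee makers falls by about 28.7%.

-28.7%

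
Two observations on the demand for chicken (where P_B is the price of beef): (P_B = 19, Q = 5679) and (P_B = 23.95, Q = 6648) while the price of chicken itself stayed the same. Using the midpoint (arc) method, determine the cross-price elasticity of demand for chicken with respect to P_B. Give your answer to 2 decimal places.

0.68

ΔQ_A = 6648 − 5679 = 969; ΔP_B = 23.95 − 19 = 4.95.
Midpoints: Q̄_A = 6163.5, P̄_B = 21.48.
ε = (ΔQ_A/Q̄_A)/(ΔP_B/P̄_B) = (969/6163.5)/(4.95/21.48) ≈ 0.68.
ε > 0: chicken and beef are substitutes.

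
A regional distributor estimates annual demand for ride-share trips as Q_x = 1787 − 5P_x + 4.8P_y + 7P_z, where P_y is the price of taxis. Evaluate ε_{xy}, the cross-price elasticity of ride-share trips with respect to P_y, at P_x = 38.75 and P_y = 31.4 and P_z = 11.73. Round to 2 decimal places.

At P_x = 38.75 and P_y = 31.4 and P_z = 11.73: Q_x = 1826.08.
∂Q_x/∂P_y = 4.8.
ε = (∂Q_x/∂P_y)(P_y/Q_x) = 4.8 × (31.4/1826.08) ≈ 0.08.
Since ε > 0, ride-share trips and taxis are substitutes.

0.08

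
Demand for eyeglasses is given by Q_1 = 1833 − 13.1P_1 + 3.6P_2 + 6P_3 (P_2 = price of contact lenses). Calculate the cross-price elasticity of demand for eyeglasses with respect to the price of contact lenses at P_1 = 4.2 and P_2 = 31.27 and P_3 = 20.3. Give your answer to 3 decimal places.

At P_1 = 4.2 and P_2 = 31.27 and P_3 = 20.3: Q_1 = 2012.352.
∂Q_1/∂P_2 = 3.6.
ε = (∂Q_1/∂P_2)(P_2/Q_1) = 3.6 × (31.27/2012.352) ≈ 0.056.

0.056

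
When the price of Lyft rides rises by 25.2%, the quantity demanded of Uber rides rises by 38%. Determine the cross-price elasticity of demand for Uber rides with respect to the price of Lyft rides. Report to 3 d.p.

ε = (%ΔQ of Uber rides) / (%ΔP of Lyft rides) = (38%) / (25.2%) ≈ 1.508.

1.508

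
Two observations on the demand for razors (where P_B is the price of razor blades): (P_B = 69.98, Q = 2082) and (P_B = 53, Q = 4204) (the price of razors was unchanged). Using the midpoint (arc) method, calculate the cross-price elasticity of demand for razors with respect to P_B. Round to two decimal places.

-2.44

ΔQ_A = 4204 − 2082 = 2122; ΔP_B = 53 − 69.98 = -16.98.
Midpoints: Q̄_A = 3143.0, P̄_B = 61.49.
ε = (ΔQ_A/Q̄_A)/(ΔP_B/P̄_B) = (2122/3143.0)/(-16.98/61.49) ≈ -2.44.
ε < 0: razors and razor blades are complements.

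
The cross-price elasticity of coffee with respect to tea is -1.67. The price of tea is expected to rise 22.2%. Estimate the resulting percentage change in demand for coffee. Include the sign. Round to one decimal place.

-37.1%

%ΔQ ≈ ε × %ΔP of tea = -1.67 × (22.2%) = -37.1%.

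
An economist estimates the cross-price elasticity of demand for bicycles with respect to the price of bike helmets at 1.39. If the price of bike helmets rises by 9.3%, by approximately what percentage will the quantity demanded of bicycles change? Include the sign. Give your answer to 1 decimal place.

12.9%

%ΔQ ≈ ε × %ΔP of bike helmets = 1.39 × (9.3%) = 12.9%.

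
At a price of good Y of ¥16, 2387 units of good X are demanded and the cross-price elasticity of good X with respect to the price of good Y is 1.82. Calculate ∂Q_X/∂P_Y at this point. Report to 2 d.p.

ε = (∂Q_X/∂P_Y)·(P_Y/Q_X) ⇒ ∂Q_X/∂P_Y = ε·Q_X/P_Y = 1.82 × 2387/16 ≈ 271.52.

271.52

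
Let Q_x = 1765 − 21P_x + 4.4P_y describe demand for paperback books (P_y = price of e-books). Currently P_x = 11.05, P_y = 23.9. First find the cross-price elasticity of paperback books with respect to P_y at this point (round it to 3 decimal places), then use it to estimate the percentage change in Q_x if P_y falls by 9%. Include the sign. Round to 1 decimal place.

At P_x = 11.05, P_y = 23.9: Q_x = 1638.11.
∂Q_x/∂P_y = 4.4.
ε = (∂Q_x/∂P_y)(P_y/Q_x) = 4.4000 × 23.9/1638.11 ≈ 0.064.
%ΔQ_x ≈ ε × %ΔP_y = 0.064 × (-9%) = -0.6%.

-0.6%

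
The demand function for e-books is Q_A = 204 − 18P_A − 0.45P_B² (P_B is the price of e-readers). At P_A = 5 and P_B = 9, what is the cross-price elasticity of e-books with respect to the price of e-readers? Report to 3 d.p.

-0.940

At P_A = 5 and P_B = 9: Q_A = 77.55.
∂Q_A/∂P_B = -0.9P_B = -0.9(9) = -8.1000.
ε = (∂Q_A/∂P_B)(P_B/Q_A) = -8.1000 × (9/77.55) ≈ -0.940.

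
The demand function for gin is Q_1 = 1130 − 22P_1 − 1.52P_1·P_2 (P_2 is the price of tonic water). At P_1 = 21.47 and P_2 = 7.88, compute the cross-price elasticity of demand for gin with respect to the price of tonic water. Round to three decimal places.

-0.642

At P_1 = 21.47 and P_2 = 7.88: Q_1 = 400.501.
∂Q_1/∂P_2 = -1.52P_1 = -1.52(21.47) = -32.6344.
ε = (∂Q_1/∂P_2)(P_2/Q_1) = -32.6344 × (7.88/400.501) ≈ -0.642.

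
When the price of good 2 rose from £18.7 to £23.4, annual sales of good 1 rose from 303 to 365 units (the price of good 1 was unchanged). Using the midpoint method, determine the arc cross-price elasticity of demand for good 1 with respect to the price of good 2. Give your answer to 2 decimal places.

0.83

ΔQ_1 = 365 − 303 = 62; ΔP_2 = 23.4 − 18.7 = 4.7.
Midpoints: Q̄_1 = 334.0, P̄_2 = 21.05.
ε = (ΔQ_1/Q̄_1)/(ΔP_2/P̄_2) = (62/334.0)/(4.7/21.05) ≈ 0.83.
ε > 0: good 1 and good 2 are substitutes.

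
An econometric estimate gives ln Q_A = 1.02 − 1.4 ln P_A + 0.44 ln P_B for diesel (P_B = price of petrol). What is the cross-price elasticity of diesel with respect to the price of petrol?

0.44

In a log-linear (constant-elasticity) demand function, the coefficient on ln P_B is the cross-price elasticity.
ε = 0.44. Positive, so diesel and petrol are substitutes.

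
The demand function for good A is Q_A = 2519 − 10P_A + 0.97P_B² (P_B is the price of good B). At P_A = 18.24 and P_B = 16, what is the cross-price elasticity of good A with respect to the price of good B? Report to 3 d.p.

0.192

At P_A = 18.24 and P_B = 16: Q_A = 2584.92.
∂Q_A/∂P_B = 1.94P_B = 1.94(16) = 31.0400.
ε = (∂Q_A/∂P_B)(P_B/Q_A) = 31.0400 × (16/2584.92) ≈ 0.192.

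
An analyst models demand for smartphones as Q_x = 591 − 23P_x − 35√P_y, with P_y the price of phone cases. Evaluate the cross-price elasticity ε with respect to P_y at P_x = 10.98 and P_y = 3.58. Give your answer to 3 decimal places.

At P_x = 10.98 and P_y = 3.58: Q_x = 272.237.
∂Q_x/∂P_y = -35/(2√P_y) = -35/(2√3.58) = -9.2490.
ε = (∂Q_x/∂P_y)(P_y/Q_x) = -9.2490 × (3.58/272.237) ≈ -0.122.
ε < 0: complements.

-0.122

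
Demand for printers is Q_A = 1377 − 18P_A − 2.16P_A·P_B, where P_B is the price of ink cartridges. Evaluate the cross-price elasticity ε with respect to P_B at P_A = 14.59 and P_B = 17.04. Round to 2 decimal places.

At P_A = 14.59 and P_B = 17.04: Q_A = 577.375.
∂Q_A/∂P_B = -2.16P_A = -2.16(14.59) = -31.5144.
ε = (∂Q_A/∂P_B)(P_B/Q_A) = -31.5144 × (17.04/577.375) ≈ -0.93.

-0.93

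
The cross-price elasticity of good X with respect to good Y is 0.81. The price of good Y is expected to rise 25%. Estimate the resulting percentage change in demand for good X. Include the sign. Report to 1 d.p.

20.3%

%ΔQ ≈ ε × %ΔP of good Y = 0.81 × (25%) = 20.3%.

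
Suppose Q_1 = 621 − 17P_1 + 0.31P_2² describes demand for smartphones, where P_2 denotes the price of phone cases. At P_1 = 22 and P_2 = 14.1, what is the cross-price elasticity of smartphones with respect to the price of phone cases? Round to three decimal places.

0.399

At P_1 = 22 and P_2 = 14.1: Q_1 = 308.631.
∂Q_1/∂P_2 = 0.62P_2 = 0.62(14.1) = 8.7420.
ε = (∂Q_1/∂P_2)(P_2/Q_1) = 8.7420 × (14.1/308.631) ≈ 0.399.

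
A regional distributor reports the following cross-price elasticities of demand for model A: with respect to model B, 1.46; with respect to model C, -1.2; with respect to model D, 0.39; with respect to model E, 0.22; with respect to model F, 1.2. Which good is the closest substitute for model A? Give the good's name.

model B

Substitutes have ε > 0. Among the positive values, 1.46 (model B) is largest.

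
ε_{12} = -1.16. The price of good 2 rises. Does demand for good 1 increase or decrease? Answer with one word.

ε < 0 and the price of good 2 rises, so the quantity of good 1 moves in the opposite direction: it decreases.

decrease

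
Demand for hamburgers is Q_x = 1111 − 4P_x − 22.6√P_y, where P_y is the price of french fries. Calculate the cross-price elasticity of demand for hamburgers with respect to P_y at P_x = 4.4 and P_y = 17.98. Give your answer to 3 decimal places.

At P_x = 4.4 and P_y = 17.98: Q_x = 997.570.
∂Q_x/∂P_y = -22.6/(2√P_y) = -22.6/(2√17.98) = -2.6649.
ε = (∂Q_x/∂P_y)(P_y/Q_x) = -2.6649 × (17.98/997.570) ≈ -0.048.
ε < 0: complements.

-0.048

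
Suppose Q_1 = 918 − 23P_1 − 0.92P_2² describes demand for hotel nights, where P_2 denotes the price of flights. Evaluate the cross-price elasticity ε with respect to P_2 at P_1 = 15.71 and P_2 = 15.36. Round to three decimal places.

-1.278

At P_1 = 15.71 and P_2 = 15.36: Q_1 = 339.615.
∂Q_1/∂P_2 = -1.84P_2 = -1.84(15.36) = -28.2624.
ε = (∂Q_1/∂P_2)(P_2/Q_1) = -28.2624 × (15.36/339.615) ≈ -1.278.
ε < 0: complements.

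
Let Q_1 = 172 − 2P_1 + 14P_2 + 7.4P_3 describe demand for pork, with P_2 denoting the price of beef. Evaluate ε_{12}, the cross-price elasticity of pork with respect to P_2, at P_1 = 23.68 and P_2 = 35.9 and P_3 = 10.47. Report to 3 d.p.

At P_1 = 23.68 and P_2 = 35.9 and P_3 = 10.47: Q_1 = 704.718.
∂Q_1/∂P_2 = 14.
ε = (∂Q_1/∂P_2)(P_2/Q_1) = 14 × (35.9/704.718) ≈ 0.713.

0.713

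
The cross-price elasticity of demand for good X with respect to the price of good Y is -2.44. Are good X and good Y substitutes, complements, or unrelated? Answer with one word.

complements

ε = -2.44 < 0, so a higher price of good Y lowers demand for good X: complements.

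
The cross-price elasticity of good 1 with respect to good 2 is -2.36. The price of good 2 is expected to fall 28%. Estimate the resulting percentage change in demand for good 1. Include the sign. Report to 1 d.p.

66.1%

%ΔQ ≈ ε × %ΔP of good 2 = -2.36 × (-28%) = 66.1%.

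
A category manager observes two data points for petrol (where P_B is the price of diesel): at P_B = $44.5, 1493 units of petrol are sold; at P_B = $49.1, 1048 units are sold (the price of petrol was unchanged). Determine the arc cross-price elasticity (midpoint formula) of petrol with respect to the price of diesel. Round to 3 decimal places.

-3.563

ΔQ_A = 1048 − 1493 = -445; ΔP_B = 49.1 − 44.5 = 4.6.
Midpoints: Q̄_A = 1270.5, P̄_B = 46.80.
ε = (ΔQ_A/Q̄_A)/(ΔP_B/P̄_B) = (-445/1270.5)/(4.6/46.80) ≈ -3.563.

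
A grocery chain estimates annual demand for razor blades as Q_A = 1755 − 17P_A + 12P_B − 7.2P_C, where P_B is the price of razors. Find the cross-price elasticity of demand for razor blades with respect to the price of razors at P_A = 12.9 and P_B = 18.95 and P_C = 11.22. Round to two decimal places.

0.14

At P_A = 12.9 and P_B = 18.95 and P_C = 11.22: Q_A = 1682.316.
∂Q_A/∂P_B = 12.
ε = (∂Q_A/∂P_B)(P_B/Q_A) = 12 × (18.95/1682.316) ≈ 0.14.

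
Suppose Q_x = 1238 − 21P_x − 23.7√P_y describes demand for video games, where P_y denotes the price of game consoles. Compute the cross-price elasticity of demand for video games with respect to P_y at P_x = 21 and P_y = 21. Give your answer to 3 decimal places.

At P_x = 21 and P_y = 21: Q_x = 688.393.
∂Q_x/∂P_y = -23.7/(2√P_y) = -23.7/(2√21) = -2.5859.
ε = (∂Q_x/∂P_y)(P_y/Q_x) = -2.5859 × (21/688.393) ≈ -0.079.
ε < 0: complements.

-0.079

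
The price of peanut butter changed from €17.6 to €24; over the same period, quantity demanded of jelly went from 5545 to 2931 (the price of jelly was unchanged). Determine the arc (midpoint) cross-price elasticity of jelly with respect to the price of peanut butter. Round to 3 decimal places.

-2.005

ΔQ_A = 2931 − 5545 = -2614; ΔP_B = 24 − 17.6 = 6.4.
Midpoints: Q̄_A = 4238.0, P̄_B = 20.80.
ε = (ΔQ_A/Q̄_A)/(ΔP_B/P̄_B) = (-2614/4238.0)/(6.4/20.80) ≈ -2.005.
ε < 0: jelly and peanut butter are complements.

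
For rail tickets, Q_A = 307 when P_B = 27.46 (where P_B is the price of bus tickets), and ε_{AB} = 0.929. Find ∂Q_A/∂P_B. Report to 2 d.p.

10.39

ε = (∂Q_A/∂P_B)·(P_B/Q_A) ⇒ ∂Q_A/∂P_B = ε·Q_A/P_B = 0.929 × 307/27.46 ≈ 10.39.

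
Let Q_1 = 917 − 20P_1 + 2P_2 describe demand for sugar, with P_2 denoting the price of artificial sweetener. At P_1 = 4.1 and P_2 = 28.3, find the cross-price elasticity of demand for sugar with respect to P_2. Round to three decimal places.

At P_1 = 4.1 and P_2 = 28.3: Q_1 = 891.6.
∂Q_1/∂P_2 = 2.
ε = (∂Q_1/∂P_2)(P_2/Q_1) = 2 × (28.3/891.6) ≈ 0.063.

0.063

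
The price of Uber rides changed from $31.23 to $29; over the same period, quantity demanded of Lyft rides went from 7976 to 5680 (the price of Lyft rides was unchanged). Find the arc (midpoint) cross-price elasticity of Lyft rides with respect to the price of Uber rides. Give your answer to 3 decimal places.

ΔQ_A = 5680 − 7976 = -2296; ΔP_B = 29 − 31.23 = -2.23.
Midpoints: Q̄_A = 6828.0, P̄_B = 30.12.
ε = (ΔQ_A/Q̄_A)/(ΔP_B/P̄_B) = (-2296/6828.0)/(-2.23/30.12) ≈ 4.541.
ε > 0: Lyft rides and Uber rides are substitutes.

4.541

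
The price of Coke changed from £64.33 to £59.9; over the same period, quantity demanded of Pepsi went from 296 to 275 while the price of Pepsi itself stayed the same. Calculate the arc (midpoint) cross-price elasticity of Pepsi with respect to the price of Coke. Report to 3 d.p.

1.031

ΔQ_A = 275 − 296 = -21; ΔP_B = 59.9 − 64.33 = -4.43.
Midpoints: Q̄_A = 285.5, P̄_B = 62.11.
ε = (ΔQ_A/Q̄_A)/(ΔP_B/P̄_B) = (-21/285.5)/(-4.43/62.11) ≈ 1.031.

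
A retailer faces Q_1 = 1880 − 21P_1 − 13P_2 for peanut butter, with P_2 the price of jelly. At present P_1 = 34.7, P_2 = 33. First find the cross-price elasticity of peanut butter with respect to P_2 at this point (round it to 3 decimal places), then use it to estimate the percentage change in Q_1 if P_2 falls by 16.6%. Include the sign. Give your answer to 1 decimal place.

At P_1 = 34.7, P_2 = 33: Q_1 = 722.3.
∂Q_1/∂P_2 = -13.
ε = (∂Q_1/∂P_2)(P_2/Q_1) = -13.0000 × 33/722.3 ≈ -0.594.
%ΔQ_1 ≈ ε × %ΔP_2 = -0.594 × (-16.6%) = 9.9%.

9.9%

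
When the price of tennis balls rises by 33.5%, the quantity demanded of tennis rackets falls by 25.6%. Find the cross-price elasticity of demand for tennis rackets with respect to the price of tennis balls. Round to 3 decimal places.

-0.764

ε = (%ΔQ of tennis rackets) / (%ΔP of tennis balls) = (-25.6%) / (33.5%) ≈ -0.764.
Negative cross-price elasticity: complements.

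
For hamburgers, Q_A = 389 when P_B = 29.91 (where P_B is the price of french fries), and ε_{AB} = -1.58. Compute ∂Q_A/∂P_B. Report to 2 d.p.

ε = (∂Q_A/∂P_B)·(P_B/Q_A) ⇒ ∂Q_A/∂P_B = ε·Q_A/P_B = -1.58 × 389/29.91 ≈ -20.55.

-20.55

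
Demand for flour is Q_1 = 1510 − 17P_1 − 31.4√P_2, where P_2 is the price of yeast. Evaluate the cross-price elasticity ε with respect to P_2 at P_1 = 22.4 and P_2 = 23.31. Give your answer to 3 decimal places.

At P_1 = 22.4 and P_2 = 23.31: Q_1 = 977.599.
∂Q_1/∂P_2 = -31.4/(2√P_2) = -31.4/(2√23.31) = -3.2518.
ε = (∂Q_1/∂P_2)(P_2/Q_1) = -3.2518 × (23.31/977.599) ≈ -0.078.
ε < 0: complements.

-0.078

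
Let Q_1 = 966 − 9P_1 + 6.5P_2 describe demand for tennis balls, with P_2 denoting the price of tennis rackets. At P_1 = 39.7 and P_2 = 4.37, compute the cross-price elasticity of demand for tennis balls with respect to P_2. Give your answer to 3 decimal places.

0.045

At P_1 = 39.7 and P_2 = 4.37: Q_1 = 637.105.
∂Q_1/∂P_2 = 6.5.
ε = (∂Q_1/∂P_2)(P_2/Q_1) = 6.5 × (4.37/637.105) ≈ 0.045.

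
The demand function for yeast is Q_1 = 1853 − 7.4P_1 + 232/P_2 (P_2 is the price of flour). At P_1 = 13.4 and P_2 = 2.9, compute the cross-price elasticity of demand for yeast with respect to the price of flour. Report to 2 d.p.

At P_1 = 13.4 and P_2 = 2.9: Q_1 = 1833.84.
∂Q_1/∂P_2 = −232/P_2² = -27.5862.
ε = (∂Q_1/∂P_2)(P_2/Q_1) = -27.5862 × (2.9/1833.84) ≈ -0.04.

-0.04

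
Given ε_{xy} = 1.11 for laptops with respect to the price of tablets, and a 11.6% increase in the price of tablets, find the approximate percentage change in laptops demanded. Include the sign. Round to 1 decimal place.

12.9%

%ΔQ ≈ ε × %ΔP of tablets = 1.11 × (11.6%) = 12.9%.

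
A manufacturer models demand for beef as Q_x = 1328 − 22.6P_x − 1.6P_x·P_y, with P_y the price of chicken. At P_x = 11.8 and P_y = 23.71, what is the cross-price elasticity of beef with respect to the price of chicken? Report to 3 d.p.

At P_x = 11.8 and P_y = 23.71: Q_x = 613.675.
∂Q_x/∂P_y = -1.6P_x = -1.6(11.8) = -18.8800.
ε = (∂Q_x/∂P_y)(P_y/Q_x) = -18.8800 × (23.71/613.675) ≈ -0.729.
ε < 0: complements.

-0.729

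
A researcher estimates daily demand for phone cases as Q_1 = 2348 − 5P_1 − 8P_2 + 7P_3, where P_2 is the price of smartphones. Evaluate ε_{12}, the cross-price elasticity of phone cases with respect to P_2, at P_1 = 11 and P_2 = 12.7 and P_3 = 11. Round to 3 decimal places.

-0.045

At P_1 = 11 and P_2 = 12.7 and P_3 = 11: Q_1 = 2268.4.
∂Q_1/∂P_2 = -8.
ε = (∂Q_1/∂P_2)(P_2/Q_1) = -8 × (12.7/2268.4) ≈ -0.045.
Since ε < 0, phone cases and smartphones are complements.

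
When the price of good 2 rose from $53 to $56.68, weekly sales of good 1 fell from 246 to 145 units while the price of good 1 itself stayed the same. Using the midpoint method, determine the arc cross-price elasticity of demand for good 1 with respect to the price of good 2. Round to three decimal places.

-7.699

ΔQ_1 = 145 − 246 = -101; ΔP_2 = 56.68 − 53 = 3.68.
Midpoints: Q̄_1 = 195.5, P̄_2 = 54.84.
ε = (ΔQ_1/Q̄_1)/(ΔP_2/P̄_2) = (-101/195.5)/(3.68/54.84) ≈ -7.699.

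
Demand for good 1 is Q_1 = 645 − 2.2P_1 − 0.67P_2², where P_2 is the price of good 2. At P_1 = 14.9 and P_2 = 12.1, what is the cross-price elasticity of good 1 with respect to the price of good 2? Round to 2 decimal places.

At P_1 = 14.9 and P_2 = 12.1: Q_1 = 514.125.
∂Q_1/∂P_2 = -1.34P_2 = -1.34(12.1) = -16.2140.
ε = (∂Q_1/∂P_2)(P_2/Q_1) = -16.2140 × (12.1/514.125) ≈ -0.38.
ε < 0: complements.

-0.38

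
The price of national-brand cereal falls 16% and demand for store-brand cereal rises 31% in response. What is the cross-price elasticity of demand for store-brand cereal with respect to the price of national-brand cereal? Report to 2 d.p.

-1.94

ε = (%ΔQ of store-brand cereal) / (%ΔP of national-brand cereal) = (31%) / (-16%) ≈ -1.94.
Negative cross-price elasticity: complements.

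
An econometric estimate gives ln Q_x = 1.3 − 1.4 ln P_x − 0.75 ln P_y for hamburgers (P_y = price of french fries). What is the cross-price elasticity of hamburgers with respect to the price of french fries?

-0.75

In a log-linear (constant-elasticity) demand function, the coefficient on ln P_y is the cross-price elasticity.
ε = -0.75. Negative, so hamburgers and french fries are complements.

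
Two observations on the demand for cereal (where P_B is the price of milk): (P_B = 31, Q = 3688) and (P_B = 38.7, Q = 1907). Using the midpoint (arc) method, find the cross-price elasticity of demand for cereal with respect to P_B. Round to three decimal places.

ΔQ_A = 1907 − 3688 = -1781; ΔP_B = 38.7 − 31 = 7.7.
Midpoints: Q̄_A = 2797.5, P̄_B = 34.85.
ε = (ΔQ_A/Q̄_A)/(ΔP_B/P̄_B) = (-1781/2797.5)/(7.7/34.85) ≈ -2.881.
ε < 0: cereal and milk are complements.

-2.881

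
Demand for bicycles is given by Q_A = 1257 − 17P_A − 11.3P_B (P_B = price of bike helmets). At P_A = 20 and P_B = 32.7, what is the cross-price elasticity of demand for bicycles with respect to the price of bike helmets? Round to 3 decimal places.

At P_A = 20 and P_B = 32.7: Q_A = 547.49.
∂Q_A/∂P_B = -11.3.
ε = (∂Q_A/∂P_B)(P_B/Q_A) = -11.3 × (32.7/547.49) ≈ -0.675.

-0.675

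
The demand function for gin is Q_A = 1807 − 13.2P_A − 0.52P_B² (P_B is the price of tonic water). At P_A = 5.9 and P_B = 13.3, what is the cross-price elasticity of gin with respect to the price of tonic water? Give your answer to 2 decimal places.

-0.11

At P_A = 5.9 and P_B = 13.3: Q_A = 1637.137.
∂Q_A/∂P_B = -1.04P_B = -1.04(13.3) = -13.8320.
ε = (∂Q_A/∂P_B)(P_B/Q_A) = -13.8320 × (13.3/1637.137) ≈ -0.11.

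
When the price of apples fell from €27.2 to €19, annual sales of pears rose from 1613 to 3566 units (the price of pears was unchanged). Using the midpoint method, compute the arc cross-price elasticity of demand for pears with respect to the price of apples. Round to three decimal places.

ΔQ_A = 3566 − 1613 = 1953; ΔP_B = 19 − 27.2 = -8.2.
Midpoints: Q̄_A = 2589.5, P̄_B = 23.10.
ε = (ΔQ_A/Q̄_A)/(ΔP_B/P̄_B) = (1953/2589.5)/(-8.2/23.10) ≈ -2.125.
ε < 0: pears and apples are complements.

-2.125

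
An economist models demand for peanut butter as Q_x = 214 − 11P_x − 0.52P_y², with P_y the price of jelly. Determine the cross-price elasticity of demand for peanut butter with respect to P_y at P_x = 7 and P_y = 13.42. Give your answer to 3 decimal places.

At P_x = 7 and P_y = 13.42: Q_x = 43.350.
∂Q_x/∂P_y = -1.04P_y = -1.04(13.42) = -13.9568.
ε = (∂Q_x/∂P_y)(P_y/Q_x) = -13.9568 × (13.42/43.350) ≈ -4.321.

-4.321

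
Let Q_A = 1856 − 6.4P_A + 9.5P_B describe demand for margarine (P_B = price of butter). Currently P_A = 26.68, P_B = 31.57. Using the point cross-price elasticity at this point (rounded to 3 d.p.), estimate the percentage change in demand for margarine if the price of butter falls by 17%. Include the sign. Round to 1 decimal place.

-2.6%

At P_A = 26.68, P_B = 31.57: Q_A = 1985.163.
∂Q_A/∂P_B = 9.5.
ε = (∂Q_A/∂P_B)(P_B/Q_A) = 9.5000 × 31.57/1985.163 ≈ 0.151.
%ΔQ_A ≈ ε × %ΔP_B = 0.151 × (-17%) = -2.6%.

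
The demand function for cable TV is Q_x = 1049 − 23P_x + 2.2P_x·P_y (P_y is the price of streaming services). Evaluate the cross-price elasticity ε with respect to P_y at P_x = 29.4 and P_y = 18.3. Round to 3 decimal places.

0.760

At P_x = 29.4 and P_y = 18.3: Q_x = 1556.444.
∂Q_x/∂P_y = 2.2P_x = 2.2(29.4) = 64.6800.
ε = (∂Q_x/∂P_y)(P_y/Q_x) = 64.6800 × (18.3/1556.444) ≈ 0.760.
ε > 0: substitutes.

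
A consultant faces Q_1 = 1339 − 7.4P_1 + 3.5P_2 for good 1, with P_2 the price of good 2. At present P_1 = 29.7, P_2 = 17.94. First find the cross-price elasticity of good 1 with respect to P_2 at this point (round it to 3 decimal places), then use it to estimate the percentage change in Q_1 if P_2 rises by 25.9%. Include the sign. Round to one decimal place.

At P_1 = 29.7, P_2 = 17.94: Q_1 = 1182.01.
∂Q_1/∂P_2 = 3.5.
ε = (∂Q_1/∂P_2)(P_2/Q_1) = 3.5000 × 17.94/1182.01 ≈ 0.053.
%ΔQ_1 ≈ ε × %ΔP_2 = 0.053 × (25.9%) = 1.4%.

1.4%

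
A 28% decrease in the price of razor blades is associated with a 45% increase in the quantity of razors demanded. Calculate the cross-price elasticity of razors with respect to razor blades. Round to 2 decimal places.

-1.61

ε = (%ΔQ of razors) / (%ΔP of razor blades) = (45%) / (-28%) ≈ -1.61.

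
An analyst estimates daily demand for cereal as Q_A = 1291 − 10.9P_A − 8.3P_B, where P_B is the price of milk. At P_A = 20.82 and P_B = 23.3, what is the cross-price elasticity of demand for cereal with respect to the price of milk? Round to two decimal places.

At P_A = 20.82 and P_B = 23.3: Q_A = 870.672.
∂Q_A/∂P_B = -8.3.
ε = (∂Q_A/∂P_B)(P_B/Q_A) = -8.3 × (23.3/870.672) ≈ -0.22.
Since ε < 0, cereal and milk are complements.

-0.22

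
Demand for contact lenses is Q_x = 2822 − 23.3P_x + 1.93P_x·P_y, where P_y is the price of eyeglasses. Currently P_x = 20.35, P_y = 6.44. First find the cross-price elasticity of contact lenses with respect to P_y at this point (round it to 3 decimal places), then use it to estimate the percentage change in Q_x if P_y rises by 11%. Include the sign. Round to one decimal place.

At P_x = 20.35, P_y = 6.44: Q_x = 2600.779.
∂Q_x/∂P_y = 1.93P_x = 39.2755.
ε = (∂Q_x/∂P_y)(P_y/Q_x) = 39.2755 × 6.44/2600.779 ≈ 0.097.
%ΔQ_x ≈ ε × %ΔP_y = 0.097 × (11%) = 1.1%.

1.1%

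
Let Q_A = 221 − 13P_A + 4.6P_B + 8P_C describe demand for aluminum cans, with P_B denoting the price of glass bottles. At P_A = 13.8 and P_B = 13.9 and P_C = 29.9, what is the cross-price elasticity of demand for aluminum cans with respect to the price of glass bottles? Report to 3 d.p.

At P_A = 13.8 and P_B = 13.9 and P_C = 29.9: Q_A = 344.74.
∂Q_A/∂P_B = 4.6.
ε = (∂Q_A/∂P_B)(P_B/Q_A) = 4.6 × (13.9/344.74) ≈ 0.185.
Since ε > 0, aluminum cans and glass bottles are substitutes.

0.185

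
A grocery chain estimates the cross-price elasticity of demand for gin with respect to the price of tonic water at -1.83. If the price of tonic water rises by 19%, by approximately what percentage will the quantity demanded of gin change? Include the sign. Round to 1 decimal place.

%ΔQ ≈ ε × %ΔP of tonic water = -1.83 × (19%) = -34.8%.

-34.8%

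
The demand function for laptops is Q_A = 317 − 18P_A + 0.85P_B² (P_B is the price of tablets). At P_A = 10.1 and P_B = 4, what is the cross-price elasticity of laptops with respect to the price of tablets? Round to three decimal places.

0.183

At P_A = 10.1 and P_B = 4: Q_A = 148.8.
∂Q_A/∂P_B = 1.7P_B = 1.7(4) = 6.8000.
ε = (∂Q_A/∂P_B)(P_B/Q_A) = 6.8000 × (4/148.8) ≈ 0.183.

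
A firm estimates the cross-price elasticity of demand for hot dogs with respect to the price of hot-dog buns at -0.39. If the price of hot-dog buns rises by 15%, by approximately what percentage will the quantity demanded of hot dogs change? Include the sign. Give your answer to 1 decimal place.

-5.9%

%ΔQ ≈ ε × %ΔP of hot-dog buns = -0.39 × (15%) = -5.9%.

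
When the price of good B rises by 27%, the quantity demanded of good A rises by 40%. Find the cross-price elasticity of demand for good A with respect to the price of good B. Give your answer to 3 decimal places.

ε = (%ΔQ of good A) / (%ΔP of good B) = (40%) / (27%) ≈ 1.481.

1.481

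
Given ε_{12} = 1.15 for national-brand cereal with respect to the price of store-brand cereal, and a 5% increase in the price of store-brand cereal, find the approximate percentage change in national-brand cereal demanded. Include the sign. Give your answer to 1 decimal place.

%ΔQ ≈ ε × %ΔP of store-brand cereal = 1.15 × (5%) = 5.8%.

5.8%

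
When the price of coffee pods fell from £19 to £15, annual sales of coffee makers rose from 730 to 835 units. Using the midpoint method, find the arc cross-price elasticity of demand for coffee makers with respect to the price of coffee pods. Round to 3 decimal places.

-0.570

ΔQ_A = 835 − 730 = 105; ΔP_B = 15 − 19 = -4.
Midpoints: Q̄_A = 782.5, P̄_B = 17.00.
ε = (ΔQ_A/Q̄_A)/(ΔP_B/P̄_B) = (105/782.5)/(-4/17.00) ≈ -0.570.
ε < 0: coffee makers and coffee pods are complements.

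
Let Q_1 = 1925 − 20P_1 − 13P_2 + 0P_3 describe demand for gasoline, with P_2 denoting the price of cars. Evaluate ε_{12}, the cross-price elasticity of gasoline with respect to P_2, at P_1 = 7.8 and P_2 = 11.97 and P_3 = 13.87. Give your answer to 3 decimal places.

At P_1 = 7.8 and P_2 = 11.97 and P_3 = 13.87: Q_1 = 1613.39.
∂Q_1/∂P_2 = -13.
ε = (∂Q_1/∂P_2)(P_2/Q_1) = -13 × (11.97/1613.39) ≈ -0.096.
Since ε < 0, gasoline and cars are complements.

-0.096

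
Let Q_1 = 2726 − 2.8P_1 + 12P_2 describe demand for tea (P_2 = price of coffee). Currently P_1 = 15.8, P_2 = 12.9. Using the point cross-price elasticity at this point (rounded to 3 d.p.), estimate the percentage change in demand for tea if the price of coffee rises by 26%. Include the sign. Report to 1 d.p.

At P_1 = 15.8, P_2 = 12.9: Q_1 = 2836.56.
∂Q_1/∂P_2 = 12.
ε = (∂Q_1/∂P_2)(P_2/Q_1) = 12.0000 × 12.9/2836.56 ≈ 0.055.
%ΔQ_1 ≈ ε × %ΔP_2 = 0.055 × (26%) = 1.4%.

1.4%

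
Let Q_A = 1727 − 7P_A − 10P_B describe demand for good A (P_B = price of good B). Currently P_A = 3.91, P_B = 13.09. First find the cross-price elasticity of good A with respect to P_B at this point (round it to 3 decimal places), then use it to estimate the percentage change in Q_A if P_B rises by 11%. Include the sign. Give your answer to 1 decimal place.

-0.9%

At P_A = 3.91, P_B = 13.09: Q_A = 1568.73.
∂Q_A/∂P_B = -10.
ε = (∂Q_A/∂P_B)(P_B/Q_A) = -10.0000 × 13.09/1568.73 ≈ -0.083.
%ΔQ_A ≈ ε × %ΔP_B = -0.083 × (11%) = -0.9%.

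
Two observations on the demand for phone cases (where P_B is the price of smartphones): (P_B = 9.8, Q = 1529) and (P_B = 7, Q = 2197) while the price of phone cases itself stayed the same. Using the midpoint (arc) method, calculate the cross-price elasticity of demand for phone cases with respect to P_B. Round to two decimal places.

-1.08

ΔQ_A = 2197 − 1529 = 668; ΔP_B = 7 − 9.8 = -2.8.
Midpoints: Q̄_A = 1863.0, P̄_B = 8.40.
ε = (ΔQ_A/Q̄_A)/(ΔP_B/P̄_B) = (668/1863.0)/(-2.8/8.40) ≈ -1.08.
ε < 0: phone cases and smartphones are complements.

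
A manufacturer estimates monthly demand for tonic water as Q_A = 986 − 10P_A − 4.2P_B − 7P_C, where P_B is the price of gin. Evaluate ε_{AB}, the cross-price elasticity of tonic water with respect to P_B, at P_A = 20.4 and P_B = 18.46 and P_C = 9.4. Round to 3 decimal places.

-0.121

At P_A = 20.4 and P_B = 18.46 and P_C = 9.4: Q_A = 638.668.
∂Q_A/∂P_B = -4.2.
ε = (∂Q_A/∂P_B)(P_B/Q_A) = -4.2 × (18.46/638.668) ≈ -0.121.
Since ε < 0, tonic water and gin are complements.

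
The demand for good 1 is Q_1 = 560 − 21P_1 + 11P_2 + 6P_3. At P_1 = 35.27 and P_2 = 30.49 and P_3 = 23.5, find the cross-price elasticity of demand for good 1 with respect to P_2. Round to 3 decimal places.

At P_1 = 35.27 and P_2 = 30.49 and P_3 = 23.5: Q_1 = 295.72.
∂Q_1/∂P_2 = 11.
ε = (∂Q_1/∂P_2)(P_2/Q_1) = 11 × (30.49/295.72) ≈ 1.134.

1.134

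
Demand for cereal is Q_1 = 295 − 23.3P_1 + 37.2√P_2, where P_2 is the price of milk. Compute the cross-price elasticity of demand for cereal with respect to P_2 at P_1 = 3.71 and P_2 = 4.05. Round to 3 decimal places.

0.132

At P_1 = 3.71 and P_2 = 4.05: Q_1 = 283.421.
∂Q_1/∂P_2 = 37.2/(2√P_2) = 37.2/(2√4.05) = 9.2424.
ε = (∂Q_1/∂P_2)(P_2/Q_1) = 9.2424 × (4.05/283.421) ≈ 0.132.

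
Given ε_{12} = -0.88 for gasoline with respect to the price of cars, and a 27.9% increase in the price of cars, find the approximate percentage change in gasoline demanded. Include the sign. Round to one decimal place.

-24.6%

%ΔQ ≈ ε × %ΔP of cars = -0.88 × (27.9%) = -24.6%.
Demand for gasoline falls by about 24.6%.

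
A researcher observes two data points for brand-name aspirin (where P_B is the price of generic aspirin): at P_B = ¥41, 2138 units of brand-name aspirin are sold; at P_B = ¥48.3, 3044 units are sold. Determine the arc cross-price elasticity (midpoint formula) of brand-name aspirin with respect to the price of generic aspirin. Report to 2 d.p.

ΔQ_A = 3044 − 2138 = 906; ΔP_B = 48.3 − 41 = 7.3.
Midpoints: Q̄_A = 2591.0, P̄_B = 44.65.
ε = (ΔQ_A/Q̄_A)/(ΔP_B/P̄_B) = (906/2591.0)/(7.3/44.65) ≈ 2.14.

2.14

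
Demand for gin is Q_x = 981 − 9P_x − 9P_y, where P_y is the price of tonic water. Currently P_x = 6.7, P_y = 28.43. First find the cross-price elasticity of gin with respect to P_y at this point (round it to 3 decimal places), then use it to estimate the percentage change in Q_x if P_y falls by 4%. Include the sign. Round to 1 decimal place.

At P_x = 6.7, P_y = 28.43: Q_x = 664.83.
∂Q_x/∂P_y = -9.
ε = (∂Q_x/∂P_y)(P_y/Q_x) = -9.0000 × 28.43/664.83 ≈ -0.385.
%ΔQ_x ≈ ε × %ΔP_y = -0.385 × (-4%) = 1.5%.

1.5%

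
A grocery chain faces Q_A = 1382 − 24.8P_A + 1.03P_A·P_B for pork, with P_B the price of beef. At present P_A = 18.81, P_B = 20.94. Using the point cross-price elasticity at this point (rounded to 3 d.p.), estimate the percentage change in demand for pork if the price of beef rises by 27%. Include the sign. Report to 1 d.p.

At P_A = 18.81, P_B = 20.94: Q_A = 1321.210.
∂Q_A/∂P_B = 1.03P_A = 19.3743.
ε = (∂Q_A/∂P_B)(P_B/Q_A) = 19.3743 × 20.94/1321.210 ≈ 0.307.
%ΔQ_A ≈ ε × %ΔP_B = 0.307 × (27%) = 8.3%.

8.3%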